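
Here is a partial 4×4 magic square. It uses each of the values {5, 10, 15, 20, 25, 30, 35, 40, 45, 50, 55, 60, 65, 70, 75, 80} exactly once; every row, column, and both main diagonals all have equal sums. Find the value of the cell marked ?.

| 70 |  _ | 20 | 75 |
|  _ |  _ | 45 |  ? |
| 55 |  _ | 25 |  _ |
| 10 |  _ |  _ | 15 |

30

The 16 entries sum to 680, so each line sums to 680/4 = 170.
Row 1 must total 170; the given cells sum to 165, so (1,2) = 5.
Using column 1: 70 + 55 + 10 + ? → (2,1) = 170 − 135 = 35.
The remaining cell in column 3 is (4,3) = 170 − 90 = 80.
The remaining cell in main diagonal is (2,2) = 170 − 110 = 60.
From anti-diagonal, 170 − (75 + 45 + 10) gives (3,2) = 40.
Row 2 needs 170; the known cells sum to 140, so (2,4) = 30.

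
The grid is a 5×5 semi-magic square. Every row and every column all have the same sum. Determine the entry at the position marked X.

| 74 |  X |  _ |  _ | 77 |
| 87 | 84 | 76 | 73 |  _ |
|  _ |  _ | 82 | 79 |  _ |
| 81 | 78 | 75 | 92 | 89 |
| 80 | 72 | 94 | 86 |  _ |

91

Row 4 is complete and sums to 415; that is the magic constant.
From row 2, 415 − (87 + 84 + 76 + 73) gives (2,5) = 95.
Row 5 must total 415; the given cells sum to 332, so (5,5) = 83.
Column 1: 74 + 87 + 81 + 80 + ? = 415, so (3,1) = 93.
Column 3 must total 415; the given cells sum to 327, so (1,3) = 88.
From column 4, 415 − (73 + 79 + 92 + 86) gives (1,4) = 85.
Column 5: 77 + 95 + 89 + 83 + ? = 415, so (3,5) = 71.
Row 1 must total 415; the given cells sum to 324, so (1,2) = 91.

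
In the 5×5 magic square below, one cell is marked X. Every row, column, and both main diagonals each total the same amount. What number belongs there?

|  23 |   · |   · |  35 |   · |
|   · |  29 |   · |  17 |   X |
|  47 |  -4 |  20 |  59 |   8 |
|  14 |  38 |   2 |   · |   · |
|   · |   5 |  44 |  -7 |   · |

41

Row 3 is complete and sums to 130; that is the magic constant.
Column 2 needs 130; the known cells sum to 68, so (1,2) = 62.
Column 4: 35 + 17 + 59 + (-7) + ? = 130, so (4,4) = 26.
Main diagonal needs 130; the known cells sum to 98, so (5,5) = 32.
Using row 4: 14 + 38 + 2 + 26 + ? → (4,5) = 130 − 80 = 50.
Row 5: 5 + 44 + (-7) + 32 + ? = 130, so (5,1) = 56.
Using column 1: 23 + 47 + 14 + 56 + ? → (2,1) = 130 − 140 = -10.
Anti-diagonal: 17 + 20 + 38 + 56 + ? = 130, so (1,5) = -1.
From row 1, 130 − (23 + 62 + 35 + (-1)) gives (1,3) = 11.
The remaining cell in column 3 is (2,3) = 130 − 77 = 53.
From column 5, 130 − (-1 + 8 + 50 + 32) gives (2,5) = 41.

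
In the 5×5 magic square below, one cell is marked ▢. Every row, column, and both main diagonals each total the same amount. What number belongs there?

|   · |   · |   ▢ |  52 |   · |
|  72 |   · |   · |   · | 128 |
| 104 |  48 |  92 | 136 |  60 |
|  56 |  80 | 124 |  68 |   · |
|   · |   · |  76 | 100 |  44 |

108

Row 3 is complete and sums to 440; that is the magic constant.
From row 4, 440 − (56 + 80 + 124 + 68) gives (4,5) = 112.
Column 4 must total 440; the given cells sum to 356, so (2,4) = 84.
The remaining cell in column 5 is (1,5) = 440 − 344 = 96.
Anti-diagonal needs 440; the known cells sum to 352, so (5,1) = 88.
From row 5, 440 − (88 + 76 + 100 + 44) gives (5,2) = 132.
The remaining cell in column 1 is (1,1) = 440 − 320 = 120.
The remaining cell in main diagonal is (2,2) = 440 − 324 = 116.
Row 2 must total 440; the given cells sum to 400, so (2,3) = 40.
Column 2: 116 + 48 + 80 + 132 + ? = 440, so (1,2) = 64.
Using column 3: 40 + 92 + 124 + 76 + ? → (1,3) = 440 − 332 = 108.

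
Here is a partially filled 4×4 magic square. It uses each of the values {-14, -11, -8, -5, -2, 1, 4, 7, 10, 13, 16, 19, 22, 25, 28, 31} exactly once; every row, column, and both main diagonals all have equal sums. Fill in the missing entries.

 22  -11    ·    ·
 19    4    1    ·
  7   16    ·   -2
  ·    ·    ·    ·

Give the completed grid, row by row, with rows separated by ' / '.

The 16 entries sum to 136, so each line sums to 136/4 = 34.
From row 2, 34 − (19 + 4 + 1) gives (2,4) = 10.
Row 3 must total 34; the given cells sum to 21, so (3,3) = 13.
Using column 1: 22 + 19 + 7 + ? → (4,1) = 34 − 48 = -14.
The remaining cell in column 2 is (4,2) = 34 − 9 = 25.
Main diagonal: 22 + 4 + 13 + ? = 34, so (4,4) = -5.
The remaining cell in anti-diagonal is (1,4) = 34 − 3 = 31.
Row 1: 22 + (-11) + 31 + ? = 34, so (1,3) = -8.
From row 4, 34 − (-14 + 25 + (-5)) gives (4,3) = 28.

22 -11 -8 31 / 19 4 1 10 / 7 16 13 -2 / -14 25 28 -5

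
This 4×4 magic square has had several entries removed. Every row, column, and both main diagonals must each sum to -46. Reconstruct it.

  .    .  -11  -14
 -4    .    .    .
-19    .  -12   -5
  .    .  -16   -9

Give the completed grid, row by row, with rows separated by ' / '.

-8 -13 -11 -14 / -4 -17 -7 -18 / -19 -10 -12 -5 / -15 -6 -16 -9

The remaining cell in row 3 is (3,2) = -46 − (-36) = -10.
The remaining cell in column 3 is (2,3) = -46 − (-39) = -7.
The remaining cell in column 4 is (2,4) = -46 − (-28) = -18.
Anti-diagonal: -14 + (-7) + (-10) + ? = -46, so (4,1) = -15.
Row 2 must total -46; the given cells sum to -29, so (2,2) = -17.
The remaining cell in row 4 is (4,2) = -46 − (-40) = -6.
Column 1 must total -46; the given cells sum to -38, so (1,1) = -8.
Column 2: -17 + (-10) + (-6) + ? = -46, so (1,2) = -13.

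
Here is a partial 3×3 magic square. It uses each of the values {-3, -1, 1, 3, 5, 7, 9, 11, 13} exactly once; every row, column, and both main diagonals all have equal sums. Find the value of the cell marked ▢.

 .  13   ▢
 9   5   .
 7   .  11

The 9 entries sum to 45, so each line sums to 45/3 = 15.
Row 2 needs 15; the known cells sum to 14, so (2,3) = 1.
Using row 3: 7 + 11 + ? → (3,2) = 15 − 18 = -3.
From column 1, 15 − (9 + 7) gives (1,1) = -1.
From column 3, 15 − (1 + 11) gives (1,3) = 3.

3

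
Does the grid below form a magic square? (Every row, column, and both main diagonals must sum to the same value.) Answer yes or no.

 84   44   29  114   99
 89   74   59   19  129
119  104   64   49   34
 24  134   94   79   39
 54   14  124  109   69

Yes

Row 1: 84 + 44 + 29 + 114 + 99 = 370.
Row 2: 89 + 74 + 59 + 19 + 129 = 370.
Row 3: 119 + 104 + 64 + 49 + 34 = 370.
Row 4: 24 + 134 + 94 + 79 + 39 = 370.
Row 5: 54 + 14 + 124 + 109 + 69 = 370.
Column 1: 84 + 89 + 119 + 24 + 54 = 370.
Column 2: 44 + 74 + 104 + 134 + 14 = 370.
Column 3: 29 + 59 + 64 + 94 + 124 = 370.
Column 4: 114 + 19 + 49 + 79 + 109 = 370.
Column 5: 99 + 129 + 34 + 39 + 69 = 370.
Main diagonal: 84 + 74 + 64 + 79 + 69 = 370.
Anti-diagonal: 99 + 19 + 64 + 134 + 54 = 370.
All lines sum to 370.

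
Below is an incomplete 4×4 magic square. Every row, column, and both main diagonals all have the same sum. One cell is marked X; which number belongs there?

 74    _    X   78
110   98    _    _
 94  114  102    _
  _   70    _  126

Main diagonal is complete and sums to 400; that is the magic constant.
The remaining cell in row 3 is (3,4) = 400 − 310 = 90.
Column 1 needs 400; the known cells sum to 278, so (4,1) = 122.
Column 2 must total 400; the given cells sum to 282, so (1,2) = 118.
Column 4 needs 400; the known cells sum to 294, so (2,4) = 106.
Anti-diagonal needs 400; the known cells sum to 314, so (2,3) = 86.
Row 1 needs 400; the known cells sum to 270, so (1,3) = 130.

130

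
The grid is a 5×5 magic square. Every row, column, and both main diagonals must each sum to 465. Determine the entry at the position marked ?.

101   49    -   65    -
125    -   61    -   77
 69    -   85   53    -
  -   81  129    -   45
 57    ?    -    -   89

The remaining cell in column 1 is (4,1) = 465 − 352 = 113.
From row 4, 465 − (113 + 81 + 129 + 45) gives (4,4) = 97.
Using main diagonal: 101 + 85 + 97 + 89 + ? → (2,2) = 465 − 372 = 93.
Using row 2: 125 + 93 + 61 + 77 + ? → (2,4) = 465 − 356 = 109.
Column 4: 65 + 109 + 53 + 97 + ? = 465, so (5,4) = 141.
From anti-diagonal, 465 − (109 + 85 + 81 + 57) gives (1,5) = 133.
Using row 1: 101 + 49 + 65 + 133 + ? → (1,3) = 465 − 348 = 117.
The remaining cell in column 3 is (5,3) = 465 − 392 = 73.
Column 5 must total 465; the given cells sum to 344, so (3,5) = 121.
Using row 3: 69 + 85 + 53 + 121 + ? → (3,2) = 465 − 328 = 137.
From row 5, 465 − (57 + 73 + 141 + 89) gives (5,2) = 105.

105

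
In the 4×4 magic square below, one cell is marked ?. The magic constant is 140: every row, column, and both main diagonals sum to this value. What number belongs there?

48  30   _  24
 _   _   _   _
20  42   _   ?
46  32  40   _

44

The remaining cell in row 1 is (1,3) = 140 − 102 = 38.
The remaining cell in row 4 is (4,4) = 140 − 118 = 22.
Column 1: 48 + 20 + 46 + ? = 140, so (2,1) = 26.
Column 2 needs 140; the known cells sum to 104, so (2,2) = 36.
The remaining cell in main diagonal is (3,3) = 140 − 106 = 34.
Anti-diagonal needs 140; the known cells sum to 112, so (2,3) = 28.
Row 2 needs 140; the known cells sum to 90, so (2,4) = 50.
From row 3, 140 − (20 + 42 + 34) gives (3,4) = 44.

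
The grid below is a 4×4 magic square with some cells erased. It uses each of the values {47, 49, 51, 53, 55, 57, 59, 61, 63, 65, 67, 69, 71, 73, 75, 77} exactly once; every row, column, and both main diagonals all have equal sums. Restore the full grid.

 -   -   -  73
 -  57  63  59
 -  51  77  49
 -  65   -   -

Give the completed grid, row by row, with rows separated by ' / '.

47 75 53 73 / 69 57 63 59 / 71 51 77 49 / 61 65 55 67

The 16 entries sum to 992, so each line sums to 992/4 = 248.
From row 2, 248 − (57 + 63 + 59) gives (2,1) = 69.
The remaining cell in row 3 is (3,1) = 248 − 177 = 71.
Using column 2: 57 + 51 + 65 + ? → (1,2) = 248 − 173 = 75.
Using column 4: 73 + 59 + 49 + ? → (4,4) = 248 − 181 = 67.
Using main diagonal: 57 + 77 + 67 + ? → (1,1) = 248 − 201 = 47.
Anti-diagonal must total 248; the given cells sum to 187, so (4,1) = 61.
From row 1, 248 − (47 + 75 + 73) gives (1,3) = 53.
Row 4 must total 248; the given cells sum to 193, so (4,3) = 55.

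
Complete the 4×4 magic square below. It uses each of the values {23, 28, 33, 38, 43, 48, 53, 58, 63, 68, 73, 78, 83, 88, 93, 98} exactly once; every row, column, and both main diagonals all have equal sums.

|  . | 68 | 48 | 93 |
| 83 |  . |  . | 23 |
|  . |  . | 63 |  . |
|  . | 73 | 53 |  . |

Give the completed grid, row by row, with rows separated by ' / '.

33 68 48 93 / 83 58 78 23 / 98 43 63 38 / 28 73 53 88

The 16 entries sum to 968, so each line sums to 968/4 = 242.
Row 1 must total 242; the given cells sum to 209, so (1,1) = 33.
Column 3: 48 + 63 + 53 + ? = 242, so (2,3) = 78.
From row 2, 242 − (83 + 78 + 23) gives (2,2) = 58.
Column 2: 68 + 58 + 73 + ? = 242, so (3,2) = 43.
The remaining cell in main diagonal is (4,4) = 242 − 154 = 88.
Using anti-diagonal: 93 + 78 + 43 + ? → (4,1) = 242 − 214 = 28.
Using column 1: 33 + 83 + 28 + ? → (3,1) = 242 − 144 = 98.
Column 4 needs 242; the known cells sum to 204, so (3,4) = 38.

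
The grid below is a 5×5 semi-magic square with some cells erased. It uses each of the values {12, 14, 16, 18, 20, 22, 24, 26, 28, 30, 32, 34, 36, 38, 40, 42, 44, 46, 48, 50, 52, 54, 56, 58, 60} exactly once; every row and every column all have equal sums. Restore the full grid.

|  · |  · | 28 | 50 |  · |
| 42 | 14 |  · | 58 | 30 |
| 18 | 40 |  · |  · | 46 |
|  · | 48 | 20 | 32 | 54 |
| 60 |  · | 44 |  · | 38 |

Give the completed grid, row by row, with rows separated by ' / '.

The 25 entries sum to 900, so each line sums to 900/5 = 180.
Row 2: 42 + 14 + 58 + 30 + ? = 180, so (2,3) = 36.
Using row 4: 48 + 20 + 32 + 54 + ? → (4,1) = 180 − 154 = 26.
From column 1, 180 − (42 + 18 + 26 + 60) gives (1,1) = 34.
Column 3 needs 180; the known cells sum to 128, so (3,3) = 52.
Using column 5: 30 + 46 + 54 + 38 + ? → (1,5) = 180 − 168 = 12.
From row 1, 180 − (34 + 28 + 50 + 12) gives (1,2) = 56.
The remaining cell in row 3 is (3,4) = 180 − 156 = 24.
Using column 2: 56 + 14 + 40 + 48 + ? → (5,2) = 180 − 158 = 22.
Column 4 needs 180; the known cells sum to 164, so (5,4) = 16.

34 56 28 50 12 / 42 14 36 58 30 / 18 40 52 24 46 / 26 48 20 32 54 / 60 22 44 16 38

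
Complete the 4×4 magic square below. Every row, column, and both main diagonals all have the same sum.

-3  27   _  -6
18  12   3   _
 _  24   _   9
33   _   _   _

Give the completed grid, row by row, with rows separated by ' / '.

Anti-diagonal is already complete: -6 + 3 + 24 + 33 = 54, so that is the magic constant.
Using row 1: -3 + 27 + (-6) + ? → (1,3) = 54 − 18 = 36.
Row 2 needs 54; the known cells sum to 33, so (2,4) = 21.
Column 1: -3 + 18 + 33 + ? = 54, so (3,1) = 6.
Column 2 must total 54; the given cells sum to 63, so (4,2) = -9.
The remaining cell in column 4 is (4,4) = 54 − 24 = 30.
From main diagonal, 54 − (-3 + 12 + 30) gives (3,3) = 15.
Row 4 must total 54; the given cells sum to 54, so (4,3) = 0.

-3 27 36 -6 / 18 12 3 21 / 6 24 15 9 / 33 -9 0 30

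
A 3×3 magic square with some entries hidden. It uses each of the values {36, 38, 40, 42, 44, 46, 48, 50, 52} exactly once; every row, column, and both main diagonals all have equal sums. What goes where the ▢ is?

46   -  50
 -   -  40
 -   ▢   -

The 9 entries sum to 396, so each line sums to 396/3 = 132.
Row 1 needs 132; the known cells sum to 96, so (1,2) = 36.
Column 3: 50 + 40 + ? = 132, so (3,3) = 42.
Main diagonal needs 132; the known cells sum to 88, so (2,2) = 44.
Anti-diagonal: 50 + 44 + ? = 132, so (3,1) = 38.
The remaining cell in row 2 is (2,1) = 132 − 84 = 48.
Using row 3: 38 + 42 + ? → (3,2) = 132 − 80 = 52.

52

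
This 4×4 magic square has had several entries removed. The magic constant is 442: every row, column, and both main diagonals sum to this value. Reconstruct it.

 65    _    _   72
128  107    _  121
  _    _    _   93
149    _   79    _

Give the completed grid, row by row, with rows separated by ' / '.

65 142 163 72 / 128 107 86 121 / 100 135 114 93 / 149 58 79 156

From row 2, 442 − (128 + 107 + 121) gives (2,3) = 86.
Column 1: 65 + 128 + 149 + ? = 442, so (3,1) = 100.
Using column 4: 72 + 121 + 93 + ? → (4,4) = 442 − 286 = 156.
Main diagonal must total 442; the given cells sum to 328, so (3,3) = 114.
Anti-diagonal must total 442; the given cells sum to 307, so (3,2) = 135.
From row 4, 442 − (149 + 79 + 156) gives (4,2) = 58.
From column 2, 442 − (107 + 135 + 58) gives (1,2) = 142.
Using column 3: 86 + 114 + 79 + ? → (1,3) = 442 − 279 = 163.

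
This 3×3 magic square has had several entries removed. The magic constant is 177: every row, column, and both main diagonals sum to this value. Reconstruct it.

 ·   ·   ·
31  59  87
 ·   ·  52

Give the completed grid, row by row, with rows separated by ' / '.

The remaining cell in column 3 is (1,3) = 177 − 139 = 38.
Main diagonal needs 177; the known cells sum to 111, so (1,1) = 66.
Using anti-diagonal: 38 + 59 + ? → (3,1) = 177 − 97 = 80.
Row 1: 66 + 38 + ? = 177, so (1,2) = 73.
Row 3: 80 + 52 + ? = 177, so (3,2) = 45.

66 73 38 / 31 59 87 / 80 45 52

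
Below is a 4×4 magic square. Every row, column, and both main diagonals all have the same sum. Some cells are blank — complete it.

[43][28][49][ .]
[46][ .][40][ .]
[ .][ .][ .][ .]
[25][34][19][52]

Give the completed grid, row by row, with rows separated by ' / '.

Row 4 is already complete: 25 + 34 + 19 + 52 = 130, so that is the magic constant.
Row 1: 43 + 28 + 49 + ? = 130, so (1,4) = 10.
Column 1 must total 130; the given cells sum to 114, so (3,1) = 16.
Column 3 needs 130; the known cells sum to 108, so (3,3) = 22.
Using main diagonal: 43 + 22 + 52 + ? → (2,2) = 130 − 117 = 13.
The remaining cell in anti-diagonal is (3,2) = 130 − 75 = 55.
From row 2, 130 − (46 + 13 + 40) gives (2,4) = 31.
Using row 3: 16 + 55 + 22 + ? → (3,4) = 130 − 93 = 37.

43 28 49 10 / 46 13 40 31 / 16 55 22 37 / 25 34 19 52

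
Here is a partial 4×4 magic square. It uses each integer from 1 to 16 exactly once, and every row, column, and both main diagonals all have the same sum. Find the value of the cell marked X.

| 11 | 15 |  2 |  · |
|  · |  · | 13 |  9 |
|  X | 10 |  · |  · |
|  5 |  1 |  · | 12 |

The entries are 1 through 16, which sum to 136, so each line sums to 136/4 = 34.
Row 1: 11 + 15 + 2 + ? = 34, so (1,4) = 6.
From row 4, 34 − (5 + 1 + 12) gives (4,3) = 16.
Column 2 must total 34; the given cells sum to 26, so (2,2) = 8.
The remaining cell in column 3 is (3,3) = 34 − 31 = 3.
Column 4 must total 34; the given cells sum to 27, so (3,4) = 7.
The remaining cell in row 2 is (2,1) = 34 − 30 = 4.
From row 3, 34 − (10 + 3 + 7) gives (3,1) = 14.

14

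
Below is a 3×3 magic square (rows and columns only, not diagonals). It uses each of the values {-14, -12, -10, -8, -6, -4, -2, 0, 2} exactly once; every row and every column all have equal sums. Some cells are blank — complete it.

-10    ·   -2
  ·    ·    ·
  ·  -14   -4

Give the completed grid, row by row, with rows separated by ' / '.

-10 -6 -2 / -8 2 -12 / 0 -14 -4

The 9 entries sum to -54, so each line sums to -54/3 = -18.
The remaining cell in row 1 is (1,2) = -18 − (-12) = -6.
Using row 3: -14 + (-4) + ? → (3,1) = -18 − (-18) = 0.
The remaining cell in column 1 is (2,1) = -18 − (-10) = -8.
The remaining cell in column 2 is (2,2) = -18 − (-20) = 2.
From column 3, -18 − (-2 + (-4)) gives (2,3) = -12.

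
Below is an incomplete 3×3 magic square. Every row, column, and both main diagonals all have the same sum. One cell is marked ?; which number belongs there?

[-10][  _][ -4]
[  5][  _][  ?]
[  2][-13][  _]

Column 1 is complete and sums to -3; that is the magic constant.
From row 1, -3 − (-10 + (-4)) gives (1,2) = 11.
The remaining cell in row 3 is (3,3) = -3 − (-11) = 8.
Column 2: 11 + (-13) + ? = -3, so (2,2) = -1.
Column 3 needs -3; the known cells sum to 4, so (2,3) = -7.

-7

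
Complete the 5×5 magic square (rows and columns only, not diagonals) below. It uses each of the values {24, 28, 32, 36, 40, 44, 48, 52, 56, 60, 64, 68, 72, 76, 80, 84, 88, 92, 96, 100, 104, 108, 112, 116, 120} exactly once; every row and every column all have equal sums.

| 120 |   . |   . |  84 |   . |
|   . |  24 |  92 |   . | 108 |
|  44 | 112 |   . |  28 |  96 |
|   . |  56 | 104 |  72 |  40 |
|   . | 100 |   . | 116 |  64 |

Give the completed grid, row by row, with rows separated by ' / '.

120 68 36 84 52 / 76 24 92 60 108 / 44 112 80 28 96 / 88 56 104 72 40 / 32 100 48 116 64

The 25 entries sum to 1800, so each line sums to 1800/5 = 360.
Row 3: 44 + 112 + 28 + 96 + ? = 360, so (3,3) = 80.
From row 4, 360 − (56 + 104 + 72 + 40) gives (4,1) = 88.
Column 2 must total 360; the given cells sum to 292, so (1,2) = 68.
Column 4 needs 360; the known cells sum to 300, so (2,4) = 60.
Column 5 needs 360; the known cells sum to 308, so (1,5) = 52.
Using row 1: 120 + 68 + 84 + 52 + ? → (1,3) = 360 − 324 = 36.
Row 2 needs 360; the known cells sum to 284, so (2,1) = 76.
Using column 1: 120 + 76 + 44 + 88 + ? → (5,1) = 360 − 328 = 32.
The remaining cell in column 3 is (5,3) = 360 − 312 = 48.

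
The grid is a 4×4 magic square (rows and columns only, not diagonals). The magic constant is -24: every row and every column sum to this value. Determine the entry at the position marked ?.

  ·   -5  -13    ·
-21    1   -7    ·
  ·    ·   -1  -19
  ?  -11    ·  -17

7

Row 2: -21 + 1 + (-7) + ? = -24, so (2,4) = 3.
Using column 2: -5 + 1 + (-11) + ? → (3,2) = -24 − (-15) = -9.
Column 3: -13 + (-7) + (-1) + ? = -24, so (4,3) = -3.
Column 4 needs -24; the known cells sum to -33, so (1,4) = 9.
Row 1 must total -24; the given cells sum to -9, so (1,1) = -15.
The remaining cell in row 3 is (3,1) = -24 − (-29) = 5.
The remaining cell in row 4 is (4,1) = -24 − (-31) = 7.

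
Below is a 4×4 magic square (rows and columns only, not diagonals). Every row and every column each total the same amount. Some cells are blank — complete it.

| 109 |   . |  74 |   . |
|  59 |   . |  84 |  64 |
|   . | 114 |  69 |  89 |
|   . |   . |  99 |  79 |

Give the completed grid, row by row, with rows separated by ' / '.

109 49 74 94 / 59 119 84 64 / 54 114 69 89 / 104 44 99 79

Column 3 is already complete: 74 + 84 + 69 + 99 = 326, so that is the magic constant.
The remaining cell in row 2 is (2,2) = 326 − 207 = 119.
Row 3 must total 326; the given cells sum to 272, so (3,1) = 54.
Column 1 needs 326; the known cells sum to 222, so (4,1) = 104.
Column 4 must total 326; the given cells sum to 232, so (1,4) = 94.
Row 1 needs 326; the known cells sum to 277, so (1,2) = 49.
Row 4: 104 + 99 + 79 + ? = 326, so (4,2) = 44.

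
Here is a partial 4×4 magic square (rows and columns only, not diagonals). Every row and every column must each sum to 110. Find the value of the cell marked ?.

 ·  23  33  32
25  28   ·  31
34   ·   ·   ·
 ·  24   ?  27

30

From row 1, 110 − (23 + 33 + 32) gives (1,1) = 22.
From row 2, 110 − (25 + 28 + 31) gives (2,3) = 26.
From column 1, 110 − (22 + 25 + 34) gives (4,1) = 29.
Using column 2: 23 + 28 + 24 + ? → (3,2) = 110 − 75 = 35.
From column 4, 110 − (32 + 31 + 27) gives (3,4) = 20.
From row 3, 110 − (34 + 35 + 20) gives (3,3) = 21.
Row 4 must total 110; the given cells sum to 80, so (4,3) = 30.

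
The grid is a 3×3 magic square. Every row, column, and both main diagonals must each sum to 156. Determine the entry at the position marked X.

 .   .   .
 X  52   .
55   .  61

58

Row 3 must total 156; the given cells sum to 116, so (3,2) = 40.
Column 2 must total 156; the given cells sum to 92, so (1,2) = 64.
From main diagonal, 156 − (52 + 61) gives (1,1) = 43.
Using anti-diagonal: 52 + 55 + ? → (1,3) = 156 − 107 = 49.
From column 1, 156 − (43 + 55) gives (2,1) = 58.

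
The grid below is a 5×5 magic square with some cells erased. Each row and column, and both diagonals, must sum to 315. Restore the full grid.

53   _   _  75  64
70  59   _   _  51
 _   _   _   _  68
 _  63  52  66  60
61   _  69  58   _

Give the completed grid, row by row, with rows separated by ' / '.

The remaining cell in row 4 is (4,1) = 315 − 241 = 74.
Column 1 must total 315; the given cells sum to 258, so (3,1) = 57.
The remaining cell in column 5 is (5,5) = 315 − 243 = 72.
From main diagonal, 315 − (53 + 59 + 66 + 72) gives (3,3) = 65.
Anti-diagonal: 64 + 65 + 63 + 61 + ? = 315, so (2,4) = 62.
From row 2, 315 − (70 + 59 + 62 + 51) gives (2,3) = 73.
Using row 5: 61 + 69 + 58 + 72 + ? → (5,2) = 315 − 260 = 55.
Column 3: 73 + 65 + 52 + 69 + ? = 315, so (1,3) = 56.
Column 4 needs 315; the known cells sum to 261, so (3,4) = 54.
Using row 1: 53 + 56 + 75 + 64 + ? → (1,2) = 315 − 248 = 67.
Row 3: 57 + 65 + 54 + 68 + ? = 315, so (3,2) = 71.

53 67 56 75 64 / 70 59 73 62 51 / 57 71 65 54 68 / 74 63 52 66 60 / 61 55 69 58 72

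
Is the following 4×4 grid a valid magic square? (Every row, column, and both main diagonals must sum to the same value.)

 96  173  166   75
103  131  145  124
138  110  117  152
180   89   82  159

No — column 2 sums to 503 but row 4 sums to 510.

Row 1: 96 + 173 + 166 + 75 = 510.
Row 2: 103 + 131 + 145 + 124 = 503.
Row 3: 138 + 110 + 117 + 152 = 517.
Row 4: 180 + 89 + 82 + 159 = 510.
Column 1: 96 + 103 + 138 + 180 = 517.
Column 2: 173 + 131 + 110 + 89 = 503.
Column 3: 166 + 145 + 117 + 82 = 510.
Column 4: 75 + 124 + 152 + 159 = 510.
Main diagonal: 96 + 131 + 117 + 159 = 503.
Anti-diagonal: 75 + 145 + 110 + 180 = 510.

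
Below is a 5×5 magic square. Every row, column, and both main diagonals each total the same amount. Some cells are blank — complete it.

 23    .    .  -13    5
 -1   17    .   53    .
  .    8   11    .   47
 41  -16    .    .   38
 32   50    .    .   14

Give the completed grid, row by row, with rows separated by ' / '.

23 26 44 -13 5 / -1 17 35 53 -19 / -10 8 11 29 47 / 41 -16 2 20 38 / 32 50 -7 -4 14

Anti-diagonal is already complete: 5 + 53 + 11 + -16 + 32 = 85, so that is the magic constant.
Column 1: 23 + (-1) + 41 + 32 + ? = 85, so (3,1) = -10.
Column 2: 17 + 8 + (-16) + 50 + ? = 85, so (1,2) = 26.
The remaining cell in column 5 is (2,5) = 85 − 104 = -19.
From main diagonal, 85 − (23 + 17 + 11 + 14) gives (4,4) = 20.
Using row 1: 23 + 26 + (-13) + 5 + ? → (1,3) = 85 − 41 = 44.
Using row 2: -1 + 17 + 53 + (-19) + ? → (2,3) = 85 − 50 = 35.
Using row 3: -10 + 8 + 11 + 47 + ? → (3,4) = 85 − 56 = 29.
Row 4 must total 85; the given cells sum to 83, so (4,3) = 2.
Using column 3: 44 + 35 + 11 + 2 + ? → (5,3) = 85 − 92 = -7.
From column 4, 85 − (-13 + 53 + 29 + 20) gives (5,4) = -4.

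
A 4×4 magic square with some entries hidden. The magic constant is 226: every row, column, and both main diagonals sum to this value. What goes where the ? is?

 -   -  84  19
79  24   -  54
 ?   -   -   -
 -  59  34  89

29

Row 2: 79 + 24 + 54 + ? = 226, so (2,3) = 69.
Using row 4: 59 + 34 + 89 + ? → (4,1) = 226 − 182 = 44.
Using column 3: 84 + 69 + 34 + ? → (3,3) = 226 − 187 = 39.
Column 4 must total 226; the given cells sum to 162, so (3,4) = 64.
Main diagonal: 24 + 39 + 89 + ? = 226, so (1,1) = 74.
Using anti-diagonal: 19 + 69 + 44 + ? → (3,2) = 226 − 132 = 94.
Row 1 needs 226; the known cells sum to 177, so (1,2) = 49.
Row 3 must total 226; the given cells sum to 197, so (3,1) = 29.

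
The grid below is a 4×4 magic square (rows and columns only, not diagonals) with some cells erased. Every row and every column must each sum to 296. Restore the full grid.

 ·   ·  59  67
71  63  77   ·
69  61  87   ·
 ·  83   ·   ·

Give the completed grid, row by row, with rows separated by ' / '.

81 89 59 67 / 71 63 77 85 / 69 61 87 79 / 75 83 73 65

Row 2 needs 296; the known cells sum to 211, so (2,4) = 85.
Row 3: 69 + 61 + 87 + ? = 296, so (3,4) = 79.
From column 2, 296 − (63 + 61 + 83) gives (1,2) = 89.
Using column 3: 59 + 77 + 87 + ? → (4,3) = 296 − 223 = 73.
The remaining cell in column 4 is (4,4) = 296 − 231 = 65.
Row 1: 89 + 59 + 67 + ? = 296, so (1,1) = 81.
Row 4 needs 296; the known cells sum to 221, so (4,1) = 75.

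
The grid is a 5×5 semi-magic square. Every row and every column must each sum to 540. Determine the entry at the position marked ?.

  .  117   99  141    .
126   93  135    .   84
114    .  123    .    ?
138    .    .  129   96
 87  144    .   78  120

From row 2, 540 − (126 + 93 + 135 + 84) gives (2,4) = 102.
From row 5, 540 − (87 + 144 + 78 + 120) gives (5,3) = 111.
Using column 1: 126 + 114 + 138 + 87 + ? → (1,1) = 540 − 465 = 75.
Column 3 needs 540; the known cells sum to 468, so (4,3) = 72.
Column 4 needs 540; the known cells sum to 450, so (3,4) = 90.
Row 1 must total 540; the given cells sum to 432, so (1,5) = 108.
Row 4 must total 540; the given cells sum to 435, so (4,2) = 105.
The remaining cell in column 2 is (3,2) = 540 − 459 = 81.
From column 5, 540 − (108 + 84 + 96 + 120) gives (3,5) = 132.

132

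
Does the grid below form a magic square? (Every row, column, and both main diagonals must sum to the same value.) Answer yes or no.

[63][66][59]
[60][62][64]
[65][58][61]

Row 1: 63 + 66 + 59 = 188.
Row 2: 60 + 62 + 64 = 186.
Row 3: 65 + 58 + 61 = 184.
Column 1: 63 + 60 + 65 = 188.
Column 2: 66 + 62 + 58 = 186.
Column 3: 59 + 64 + 61 = 184.
Main diagonal: 63 + 62 + 61 = 186.
Anti-diagonal: 59 + 62 + 65 = 186.

No — column 3 sums to 184 but anti-diagonal sums to 186.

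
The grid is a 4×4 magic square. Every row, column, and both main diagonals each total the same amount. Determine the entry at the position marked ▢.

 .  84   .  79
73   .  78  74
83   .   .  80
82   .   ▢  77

81

Column 4 is complete and sums to 310; that is the magic constant.
Row 2 must total 310; the given cells sum to 225, so (2,2) = 85.
Using column 1: 73 + 83 + 82 + ? → (1,1) = 310 − 238 = 72.
Main diagonal must total 310; the given cells sum to 234, so (3,3) = 76.
From anti-diagonal, 310 − (79 + 78 + 82) gives (3,2) = 71.
Using row 1: 72 + 84 + 79 + ? → (1,3) = 310 − 235 = 75.
Column 2 needs 310; the known cells sum to 240, so (4,2) = 70.
From column 3, 310 − (75 + 78 + 76) gives (4,3) = 81.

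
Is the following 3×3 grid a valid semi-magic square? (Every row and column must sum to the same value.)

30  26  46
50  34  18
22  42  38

Yes

Row 1: 30 + 26 + 46 = 102.
Row 2: 50 + 34 + 18 = 102.
Row 3: 22 + 42 + 38 = 102.
Column 1: 30 + 50 + 22 = 102.
Column 2: 26 + 34 + 42 = 102.
Column 3: 46 + 18 + 38 = 102.
All lines sum to 102.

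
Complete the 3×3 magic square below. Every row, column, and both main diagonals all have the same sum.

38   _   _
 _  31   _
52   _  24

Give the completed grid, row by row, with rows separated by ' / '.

Main diagonal is already complete: 38 + 31 + 24 = 93, so that is the magic constant.
Row 3 needs 93; the known cells sum to 76, so (3,2) = 17.
Column 1 needs 93; the known cells sum to 90, so (2,1) = 3.
From column 2, 93 − (31 + 17) gives (1,2) = 45.
Anti-diagonal must total 93; the given cells sum to 83, so (1,3) = 10.
Row 2 needs 93; the known cells sum to 34, so (2,3) = 59.

38 45 10 / 3 31 59 / 52 17 24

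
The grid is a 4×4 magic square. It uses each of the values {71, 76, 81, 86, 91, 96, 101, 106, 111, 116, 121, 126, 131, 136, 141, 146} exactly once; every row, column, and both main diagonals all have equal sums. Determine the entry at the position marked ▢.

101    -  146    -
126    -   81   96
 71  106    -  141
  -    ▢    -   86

The 16 entries sum to 1736, so each line sums to 1736/4 = 434.
The remaining cell in row 2 is (2,2) = 434 − 303 = 131.
Using row 3: 71 + 106 + 141 + ? → (3,3) = 434 − 318 = 116.
Column 1 needs 434; the known cells sum to 298, so (4,1) = 136.
Column 3 must total 434; the given cells sum to 343, so (4,3) = 91.
Using column 4: 96 + 141 + 86 + ? → (1,4) = 434 − 323 = 111.
From row 1, 434 − (101 + 146 + 111) gives (1,2) = 76.
Row 4: 136 + 91 + 86 + ? = 434, so (4,2) = 121.

121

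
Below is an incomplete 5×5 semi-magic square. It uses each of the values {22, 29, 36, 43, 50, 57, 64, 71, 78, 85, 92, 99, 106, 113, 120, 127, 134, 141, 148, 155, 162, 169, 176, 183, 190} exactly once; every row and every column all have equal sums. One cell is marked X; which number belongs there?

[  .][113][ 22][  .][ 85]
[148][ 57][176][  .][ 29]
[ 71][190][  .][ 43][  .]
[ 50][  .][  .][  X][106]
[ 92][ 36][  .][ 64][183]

162

The 25 entries sum to 2650, so each line sums to 2650/5 = 530.
The remaining cell in row 2 is (2,4) = 530 − 410 = 120.
Row 5 must total 530; the given cells sum to 375, so (5,3) = 155.
Column 1: 148 + 71 + 50 + 92 + ? = 530, so (1,1) = 169.
Column 2 must total 530; the given cells sum to 396, so (4,2) = 134.
Column 5 needs 530; the known cells sum to 403, so (3,5) = 127.
From row 1, 530 − (169 + 113 + 22 + 85) gives (1,4) = 141.
Row 3 needs 530; the known cells sum to 431, so (3,3) = 99.
Column 3: 22 + 176 + 99 + 155 + ? = 530, so (4,3) = 78.
Using column 4: 141 + 120 + 43 + 64 + ? → (4,4) = 530 − 368 = 162.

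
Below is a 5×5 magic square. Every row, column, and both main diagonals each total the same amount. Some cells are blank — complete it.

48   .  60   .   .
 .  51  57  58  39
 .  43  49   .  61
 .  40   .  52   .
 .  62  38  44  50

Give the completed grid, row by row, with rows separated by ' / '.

48 54 60 41 47 / 45 51 57 58 39 / 42 43 49 55 61 / 59 40 46 52 53 / 56 62 38 44 50

Main diagonal is already complete: 48 + 51 + 49 + 52 + 50 = 250, so that is the magic constant.
Row 2 must total 250; the given cells sum to 205, so (2,1) = 45.
Using row 5: 62 + 38 + 44 + 50 + ? → (5,1) = 250 − 194 = 56.
From column 2, 250 − (51 + 43 + 40 + 62) gives (1,2) = 54.
From column 3, 250 − (60 + 57 + 49 + 38) gives (4,3) = 46.
Using anti-diagonal: 58 + 49 + 40 + 56 + ? → (1,5) = 250 − 203 = 47.
Row 1 needs 250; the known cells sum to 209, so (1,4) = 41.
Column 4 needs 250; the known cells sum to 195, so (3,4) = 55.
The remaining cell in column 5 is (4,5) = 250 − 197 = 53.
From row 3, 250 − (43 + 49 + 55 + 61) gives (3,1) = 42.
The remaining cell in row 4 is (4,1) = 250 − 191 = 59.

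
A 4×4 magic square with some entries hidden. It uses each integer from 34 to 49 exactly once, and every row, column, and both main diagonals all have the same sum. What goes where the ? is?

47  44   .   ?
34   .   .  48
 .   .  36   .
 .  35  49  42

The entries are 34 through 49, which sum to 664, so each line sums to 664/4 = 166.
Row 4 must total 166; the given cells sum to 126, so (4,1) = 40.
The remaining cell in column 1 is (3,1) = 166 − 121 = 45.
Main diagonal must total 166; the given cells sum to 125, so (2,2) = 41.
Row 2 must total 166; the given cells sum to 123, so (2,3) = 43.
From column 2, 166 − (44 + 41 + 35) gives (3,2) = 46.
Using column 3: 43 + 36 + 49 + ? → (1,3) = 166 − 128 = 38.
Anti-diagonal: 43 + 46 + 40 + ? = 166, so (1,4) = 37.

37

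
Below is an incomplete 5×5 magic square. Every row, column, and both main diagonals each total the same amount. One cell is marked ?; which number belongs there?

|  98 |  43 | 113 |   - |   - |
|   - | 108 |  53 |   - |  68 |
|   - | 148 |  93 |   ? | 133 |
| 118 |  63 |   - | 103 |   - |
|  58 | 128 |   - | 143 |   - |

Column 2 is complete and sums to 490; that is the magic constant.
The remaining cell in main diagonal is (5,5) = 490 − 402 = 88.
From row 5, 490 − (58 + 128 + 143 + 88) gives (5,3) = 73.
From column 3, 490 − (113 + 53 + 93 + 73) gives (4,3) = 158.
Row 4: 118 + 63 + 158 + 103 + ? = 490, so (4,5) = 48.
Column 5: 68 + 133 + 48 + 88 + ? = 490, so (1,5) = 153.
Anti-diagonal needs 490; the known cells sum to 367, so (2,4) = 123.
Row 1 needs 490; the known cells sum to 407, so (1,4) = 83.
Row 2: 108 + 53 + 123 + 68 + ? = 490, so (2,1) = 138.
The remaining cell in column 1 is (3,1) = 490 − 412 = 78.
Column 4 must total 490; the given cells sum to 452, so (3,4) = 38.

38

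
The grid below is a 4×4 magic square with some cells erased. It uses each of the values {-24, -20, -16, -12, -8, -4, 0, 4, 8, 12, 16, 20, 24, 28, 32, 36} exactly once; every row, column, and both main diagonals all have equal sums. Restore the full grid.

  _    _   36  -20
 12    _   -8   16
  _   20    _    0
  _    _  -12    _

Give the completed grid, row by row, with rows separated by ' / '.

-16 24 36 -20 / 12 4 -8 16 / -4 20 8 0 / 32 -24 -12 28

The 16 entries sum to 96, so each line sums to 96/4 = 24.
The remaining cell in row 2 is (2,2) = 24 − 20 = 4.
From column 3, 24 − (36 + (-8) + (-12)) gives (3,3) = 8.
The remaining cell in column 4 is (4,4) = 24 − (-4) = 28.
From main diagonal, 24 − (4 + 8 + 28) gives (1,1) = -16.
Using anti-diagonal: -20 + (-8) + 20 + ? → (4,1) = 24 − (-8) = 32.
The remaining cell in row 1 is (1,2) = 24 − 0 = 24.
Row 3 must total 24; the given cells sum to 28, so (3,1) = -4.
Using row 4: 32 + (-12) + 28 + ? → (4,2) = 24 − 48 = -24.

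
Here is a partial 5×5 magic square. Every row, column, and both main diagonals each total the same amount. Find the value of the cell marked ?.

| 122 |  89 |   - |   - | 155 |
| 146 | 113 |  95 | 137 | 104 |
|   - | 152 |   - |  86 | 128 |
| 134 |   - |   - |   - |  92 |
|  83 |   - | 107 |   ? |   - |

149

Row 2 is complete and sums to 595; that is the magic constant.
Using column 1: 122 + 146 + 134 + 83 + ? → (3,1) = 595 − 485 = 110.
Column 5: 155 + 104 + 128 + 92 + ? = 595, so (5,5) = 116.
Row 3 must total 595; the given cells sum to 476, so (3,3) = 119.
Main diagonal needs 595; the known cells sum to 470, so (4,4) = 125.
Anti-diagonal: 155 + 137 + 119 + 83 + ? = 595, so (4,2) = 101.
From row 4, 595 − (134 + 101 + 125 + 92) gives (4,3) = 143.
Column 2 needs 595; the known cells sum to 455, so (5,2) = 140.
Using column 3: 95 + 119 + 143 + 107 + ? → (1,3) = 595 − 464 = 131.
The remaining cell in row 1 is (1,4) = 595 − 497 = 98.
Row 5 needs 595; the known cells sum to 446, so (5,4) = 149.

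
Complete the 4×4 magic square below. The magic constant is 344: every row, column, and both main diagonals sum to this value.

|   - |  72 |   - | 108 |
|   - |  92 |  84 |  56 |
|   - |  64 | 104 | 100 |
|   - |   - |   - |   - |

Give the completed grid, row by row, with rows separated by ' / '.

68 72 96 108 / 112 92 84 56 / 76 64 104 100 / 88 116 60 80

From row 2, 344 − (92 + 84 + 56) gives (2,1) = 112.
Row 3 must total 344; the given cells sum to 268, so (3,1) = 76.
Column 2 needs 344; the known cells sum to 228, so (4,2) = 116.
Column 4 must total 344; the given cells sum to 264, so (4,4) = 80.
Main diagonal must total 344; the given cells sum to 276, so (1,1) = 68.
Using anti-diagonal: 108 + 84 + 64 + ? → (4,1) = 344 − 256 = 88.
Row 1: 68 + 72 + 108 + ? = 344, so (1,3) = 96.
Using row 4: 88 + 116 + 80 + ? → (4,3) = 344 − 284 = 60.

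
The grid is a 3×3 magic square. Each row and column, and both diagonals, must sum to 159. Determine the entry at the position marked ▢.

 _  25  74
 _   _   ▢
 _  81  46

From row 1, 159 − (25 + 74) gives (1,1) = 60.
Using row 3: 81 + 46 + ? → (3,1) = 159 − 127 = 32.
The remaining cell in column 1 is (2,1) = 159 − 92 = 67.
From column 2, 159 − (25 + 81) gives (2,2) = 53.
Column 3 needs 159; the known cells sum to 120, so (2,3) = 39.

39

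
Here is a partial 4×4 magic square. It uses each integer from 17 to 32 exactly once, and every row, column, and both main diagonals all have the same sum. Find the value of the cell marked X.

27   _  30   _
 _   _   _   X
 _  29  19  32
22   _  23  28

17

The entries are 17 through 32, which sum to 392, so each line sums to 392/4 = 98.
The remaining cell in row 3 is (3,1) = 98 − 80 = 18.
Row 4: 22 + 23 + 28 + ? = 98, so (4,2) = 25.
Column 1 must total 98; the given cells sum to 67, so (2,1) = 31.
From column 3, 98 − (30 + 19 + 23) gives (2,3) = 26.
From main diagonal, 98 − (27 + 19 + 28) gives (2,2) = 24.
Anti-diagonal needs 98; the known cells sum to 77, so (1,4) = 21.
Row 1: 27 + 30 + 21 + ? = 98, so (1,2) = 20.
The remaining cell in row 2 is (2,4) = 98 − 81 = 17.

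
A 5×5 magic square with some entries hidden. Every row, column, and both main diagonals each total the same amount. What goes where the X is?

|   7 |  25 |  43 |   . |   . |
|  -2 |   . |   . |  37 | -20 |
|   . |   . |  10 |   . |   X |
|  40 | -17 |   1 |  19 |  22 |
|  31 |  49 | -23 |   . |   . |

46

Row 4 is complete and sums to 65; that is the magic constant.
Column 1 needs 65; the known cells sum to 76, so (3,1) = -11.
Column 3 needs 65; the known cells sum to 31, so (2,3) = 34.
From anti-diagonal, 65 − (37 + 10 + (-17) + 31) gives (1,5) = 4.
Row 1 must total 65; the given cells sum to 79, so (1,4) = -14.
Row 2: -2 + 34 + 37 + (-20) + ? = 65, so (2,2) = 16.
Column 2 must total 65; the given cells sum to 73, so (3,2) = -8.
From main diagonal, 65 − (7 + 16 + 10 + 19) gives (5,5) = 13.
Row 5 must total 65; the given cells sum to 70, so (5,4) = -5.
Column 4 must total 65; the given cells sum to 37, so (3,4) = 28.
The remaining cell in column 5 is (3,5) = 65 − 19 = 46.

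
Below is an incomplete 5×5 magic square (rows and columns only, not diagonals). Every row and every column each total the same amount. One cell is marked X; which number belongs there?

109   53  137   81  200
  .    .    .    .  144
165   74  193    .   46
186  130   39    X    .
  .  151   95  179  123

158

Row 1 is complete and sums to 580; that is the magic constant.
Row 3 needs 580; the known cells sum to 478, so (3,4) = 102.
Row 5: 151 + 95 + 179 + 123 + ? = 580, so (5,1) = 32.
From column 1, 580 − (109 + 165 + 186 + 32) gives (2,1) = 88.
From column 2, 580 − (53 + 74 + 130 + 151) gives (2,2) = 172.
Column 3: 137 + 193 + 39 + 95 + ? = 580, so (2,3) = 116.
Column 5 must total 580; the given cells sum to 513, so (4,5) = 67.
The remaining cell in row 2 is (2,4) = 580 − 520 = 60.
Row 4 must total 580; the given cells sum to 422, so (4,4) = 158.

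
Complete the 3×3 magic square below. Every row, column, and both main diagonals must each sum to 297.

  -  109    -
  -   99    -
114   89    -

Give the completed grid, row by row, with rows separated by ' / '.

Row 3 needs 297; the known cells sum to 203, so (3,3) = 94.
The remaining cell in main diagonal is (1,1) = 297 − 193 = 104.
Using anti-diagonal: 99 + 114 + ? → (1,3) = 297 − 213 = 84.
The remaining cell in column 1 is (2,1) = 297 − 218 = 79.
Using column 3: 84 + 94 + ? → (2,3) = 297 − 178 = 119.

104 109 84 / 79 99 119 / 114 89 94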